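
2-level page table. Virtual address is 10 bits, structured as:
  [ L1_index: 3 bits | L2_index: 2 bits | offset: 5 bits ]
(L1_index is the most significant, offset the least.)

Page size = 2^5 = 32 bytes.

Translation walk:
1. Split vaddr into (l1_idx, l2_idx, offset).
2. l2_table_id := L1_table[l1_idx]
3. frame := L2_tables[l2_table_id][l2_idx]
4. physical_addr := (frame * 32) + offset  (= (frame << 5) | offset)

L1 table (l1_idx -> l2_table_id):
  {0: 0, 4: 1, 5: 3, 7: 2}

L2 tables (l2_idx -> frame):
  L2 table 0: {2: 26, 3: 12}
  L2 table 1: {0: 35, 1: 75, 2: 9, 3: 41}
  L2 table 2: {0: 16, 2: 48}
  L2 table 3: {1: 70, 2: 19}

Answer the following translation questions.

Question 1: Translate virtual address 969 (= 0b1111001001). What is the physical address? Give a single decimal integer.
Answer: 1545

Derivation:
vaddr = 969 = 0b1111001001
Split: l1_idx=7, l2_idx=2, offset=9
L1[7] = 2
L2[2][2] = 48
paddr = 48 * 32 + 9 = 1545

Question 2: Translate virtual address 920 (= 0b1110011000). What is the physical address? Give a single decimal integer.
vaddr = 920 = 0b1110011000
Split: l1_idx=7, l2_idx=0, offset=24
L1[7] = 2
L2[2][0] = 16
paddr = 16 * 32 + 24 = 536

Answer: 536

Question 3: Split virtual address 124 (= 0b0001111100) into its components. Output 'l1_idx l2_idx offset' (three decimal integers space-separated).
vaddr = 124 = 0b0001111100
  top 3 bits -> l1_idx = 0
  next 2 bits -> l2_idx = 3
  bottom 5 bits -> offset = 28

Answer: 0 3 28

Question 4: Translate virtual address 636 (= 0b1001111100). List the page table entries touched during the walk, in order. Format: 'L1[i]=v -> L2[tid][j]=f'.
vaddr = 636 = 0b1001111100
Split: l1_idx=4, l2_idx=3, offset=28

Answer: L1[4]=1 -> L2[1][3]=41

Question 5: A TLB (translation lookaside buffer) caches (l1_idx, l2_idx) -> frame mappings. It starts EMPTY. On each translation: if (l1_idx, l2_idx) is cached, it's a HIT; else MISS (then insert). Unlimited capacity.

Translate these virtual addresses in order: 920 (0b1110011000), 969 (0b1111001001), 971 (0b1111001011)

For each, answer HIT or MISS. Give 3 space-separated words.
Answer: MISS MISS HIT

Derivation:
vaddr=920: (7,0) not in TLB -> MISS, insert
vaddr=969: (7,2) not in TLB -> MISS, insert
vaddr=971: (7,2) in TLB -> HIT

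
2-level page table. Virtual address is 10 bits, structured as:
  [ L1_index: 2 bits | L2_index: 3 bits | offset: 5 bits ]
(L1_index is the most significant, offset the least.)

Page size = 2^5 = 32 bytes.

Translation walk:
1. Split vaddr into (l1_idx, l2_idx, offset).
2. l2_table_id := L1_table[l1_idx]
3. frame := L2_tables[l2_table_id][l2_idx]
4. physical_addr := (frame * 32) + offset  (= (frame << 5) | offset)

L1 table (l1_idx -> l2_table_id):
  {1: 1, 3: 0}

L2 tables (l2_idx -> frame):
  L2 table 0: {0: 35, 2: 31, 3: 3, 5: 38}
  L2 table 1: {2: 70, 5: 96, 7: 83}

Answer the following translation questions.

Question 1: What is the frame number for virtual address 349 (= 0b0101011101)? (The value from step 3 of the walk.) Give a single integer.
vaddr = 349: l1_idx=1, l2_idx=2
L1[1] = 1; L2[1][2] = 70

Answer: 70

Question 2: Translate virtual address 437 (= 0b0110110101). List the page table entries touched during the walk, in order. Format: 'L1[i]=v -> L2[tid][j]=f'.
Answer: L1[1]=1 -> L2[1][5]=96

Derivation:
vaddr = 437 = 0b0110110101
Split: l1_idx=1, l2_idx=5, offset=21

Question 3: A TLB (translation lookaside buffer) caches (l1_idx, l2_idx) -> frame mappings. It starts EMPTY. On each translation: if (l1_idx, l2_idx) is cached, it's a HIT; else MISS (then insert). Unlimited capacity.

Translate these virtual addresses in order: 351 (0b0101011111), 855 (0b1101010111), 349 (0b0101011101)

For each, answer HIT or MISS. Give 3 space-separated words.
vaddr=351: (1,2) not in TLB -> MISS, insert
vaddr=855: (3,2) not in TLB -> MISS, insert
vaddr=349: (1,2) in TLB -> HIT

Answer: MISS MISS HIT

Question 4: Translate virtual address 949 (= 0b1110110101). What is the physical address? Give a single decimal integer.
vaddr = 949 = 0b1110110101
Split: l1_idx=3, l2_idx=5, offset=21
L1[3] = 0
L2[0][5] = 38
paddr = 38 * 32 + 21 = 1237

Answer: 1237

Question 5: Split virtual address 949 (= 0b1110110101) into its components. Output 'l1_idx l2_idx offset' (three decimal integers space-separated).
Answer: 3 5 21

Derivation:
vaddr = 949 = 0b1110110101
  top 2 bits -> l1_idx = 3
  next 3 bits -> l2_idx = 5
  bottom 5 bits -> offset = 21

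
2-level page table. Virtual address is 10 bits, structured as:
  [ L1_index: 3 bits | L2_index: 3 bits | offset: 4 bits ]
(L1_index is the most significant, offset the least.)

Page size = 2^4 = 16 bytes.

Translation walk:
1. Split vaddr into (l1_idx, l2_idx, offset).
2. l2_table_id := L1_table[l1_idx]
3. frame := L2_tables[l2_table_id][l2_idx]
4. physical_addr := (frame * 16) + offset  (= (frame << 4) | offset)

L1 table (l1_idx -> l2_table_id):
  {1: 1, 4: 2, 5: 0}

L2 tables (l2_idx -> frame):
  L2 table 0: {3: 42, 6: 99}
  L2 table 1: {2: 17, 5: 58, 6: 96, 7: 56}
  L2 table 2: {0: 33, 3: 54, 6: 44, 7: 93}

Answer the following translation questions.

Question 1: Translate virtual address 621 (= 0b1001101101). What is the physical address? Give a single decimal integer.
vaddr = 621 = 0b1001101101
Split: l1_idx=4, l2_idx=6, offset=13
L1[4] = 2
L2[2][6] = 44
paddr = 44 * 16 + 13 = 717

Answer: 717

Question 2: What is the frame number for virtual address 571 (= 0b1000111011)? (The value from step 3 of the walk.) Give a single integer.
Answer: 54

Derivation:
vaddr = 571: l1_idx=4, l2_idx=3
L1[4] = 2; L2[2][3] = 54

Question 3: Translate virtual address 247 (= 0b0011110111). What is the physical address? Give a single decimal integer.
vaddr = 247 = 0b0011110111
Split: l1_idx=1, l2_idx=7, offset=7
L1[1] = 1
L2[1][7] = 56
paddr = 56 * 16 + 7 = 903

Answer: 903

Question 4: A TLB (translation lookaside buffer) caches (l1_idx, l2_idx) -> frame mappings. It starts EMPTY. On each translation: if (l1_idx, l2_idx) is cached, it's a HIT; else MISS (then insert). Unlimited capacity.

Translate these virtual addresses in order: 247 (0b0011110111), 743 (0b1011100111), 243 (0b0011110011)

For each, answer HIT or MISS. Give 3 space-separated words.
Answer: MISS MISS HIT

Derivation:
vaddr=247: (1,7) not in TLB -> MISS, insert
vaddr=743: (5,6) not in TLB -> MISS, insert
vaddr=243: (1,7) in TLB -> HIT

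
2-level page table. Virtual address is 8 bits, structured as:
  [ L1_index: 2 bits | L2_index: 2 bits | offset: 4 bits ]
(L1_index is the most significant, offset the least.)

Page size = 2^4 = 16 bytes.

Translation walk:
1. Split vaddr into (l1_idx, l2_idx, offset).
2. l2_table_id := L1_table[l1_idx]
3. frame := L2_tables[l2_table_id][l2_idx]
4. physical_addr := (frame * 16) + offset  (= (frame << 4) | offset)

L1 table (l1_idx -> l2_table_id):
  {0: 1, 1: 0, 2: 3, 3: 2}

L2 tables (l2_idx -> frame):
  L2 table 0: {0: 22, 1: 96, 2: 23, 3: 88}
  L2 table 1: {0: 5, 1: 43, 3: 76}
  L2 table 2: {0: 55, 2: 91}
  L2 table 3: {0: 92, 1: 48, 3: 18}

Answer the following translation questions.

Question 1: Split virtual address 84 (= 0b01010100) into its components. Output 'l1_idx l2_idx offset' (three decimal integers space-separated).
vaddr = 84 = 0b01010100
  top 2 bits -> l1_idx = 1
  next 2 bits -> l2_idx = 1
  bottom 4 bits -> offset = 4

Answer: 1 1 4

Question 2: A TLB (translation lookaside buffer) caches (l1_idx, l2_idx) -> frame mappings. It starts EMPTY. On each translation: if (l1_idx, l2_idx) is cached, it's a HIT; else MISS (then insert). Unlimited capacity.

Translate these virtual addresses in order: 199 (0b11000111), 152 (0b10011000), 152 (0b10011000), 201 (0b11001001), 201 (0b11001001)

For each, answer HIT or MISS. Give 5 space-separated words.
Answer: MISS MISS HIT HIT HIT

Derivation:
vaddr=199: (3,0) not in TLB -> MISS, insert
vaddr=152: (2,1) not in TLB -> MISS, insert
vaddr=152: (2,1) in TLB -> HIT
vaddr=201: (3,0) in TLB -> HIT
vaddr=201: (3,0) in TLB -> HIT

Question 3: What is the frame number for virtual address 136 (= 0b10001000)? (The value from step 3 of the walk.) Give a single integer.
Answer: 92

Derivation:
vaddr = 136: l1_idx=2, l2_idx=0
L1[2] = 3; L2[3][0] = 92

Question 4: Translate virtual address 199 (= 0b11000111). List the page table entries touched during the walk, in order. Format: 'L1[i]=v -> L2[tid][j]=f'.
vaddr = 199 = 0b11000111
Split: l1_idx=3, l2_idx=0, offset=7

Answer: L1[3]=2 -> L2[2][0]=55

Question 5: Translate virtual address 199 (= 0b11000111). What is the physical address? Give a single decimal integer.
vaddr = 199 = 0b11000111
Split: l1_idx=3, l2_idx=0, offset=7
L1[3] = 2
L2[2][0] = 55
paddr = 55 * 16 + 7 = 887

Answer: 887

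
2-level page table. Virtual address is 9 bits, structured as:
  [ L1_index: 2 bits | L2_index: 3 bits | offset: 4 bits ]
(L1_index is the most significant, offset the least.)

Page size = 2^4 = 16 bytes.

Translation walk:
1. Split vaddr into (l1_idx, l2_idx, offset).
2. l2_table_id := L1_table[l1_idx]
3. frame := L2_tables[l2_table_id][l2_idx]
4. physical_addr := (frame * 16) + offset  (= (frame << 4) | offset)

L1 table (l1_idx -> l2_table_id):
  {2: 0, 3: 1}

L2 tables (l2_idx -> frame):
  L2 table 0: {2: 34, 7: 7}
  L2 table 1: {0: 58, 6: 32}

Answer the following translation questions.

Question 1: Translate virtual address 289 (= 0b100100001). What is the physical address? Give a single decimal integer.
vaddr = 289 = 0b100100001
Split: l1_idx=2, l2_idx=2, offset=1
L1[2] = 0
L2[0][2] = 34
paddr = 34 * 16 + 1 = 545

Answer: 545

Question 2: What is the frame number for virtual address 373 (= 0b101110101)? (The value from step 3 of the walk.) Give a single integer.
vaddr = 373: l1_idx=2, l2_idx=7
L1[2] = 0; L2[0][7] = 7

Answer: 7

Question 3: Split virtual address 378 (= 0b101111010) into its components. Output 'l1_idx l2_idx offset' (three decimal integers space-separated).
Answer: 2 7 10

Derivation:
vaddr = 378 = 0b101111010
  top 2 bits -> l1_idx = 2
  next 3 bits -> l2_idx = 7
  bottom 4 bits -> offset = 10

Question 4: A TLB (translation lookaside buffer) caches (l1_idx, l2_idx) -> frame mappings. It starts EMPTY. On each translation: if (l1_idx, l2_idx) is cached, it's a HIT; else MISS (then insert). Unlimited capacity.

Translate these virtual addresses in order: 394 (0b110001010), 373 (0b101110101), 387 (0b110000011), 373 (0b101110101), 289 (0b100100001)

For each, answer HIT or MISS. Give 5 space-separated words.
Answer: MISS MISS HIT HIT MISS

Derivation:
vaddr=394: (3,0) not in TLB -> MISS, insert
vaddr=373: (2,7) not in TLB -> MISS, insert
vaddr=387: (3,0) in TLB -> HIT
vaddr=373: (2,7) in TLB -> HIT
vaddr=289: (2,2) not in TLB -> MISS, insert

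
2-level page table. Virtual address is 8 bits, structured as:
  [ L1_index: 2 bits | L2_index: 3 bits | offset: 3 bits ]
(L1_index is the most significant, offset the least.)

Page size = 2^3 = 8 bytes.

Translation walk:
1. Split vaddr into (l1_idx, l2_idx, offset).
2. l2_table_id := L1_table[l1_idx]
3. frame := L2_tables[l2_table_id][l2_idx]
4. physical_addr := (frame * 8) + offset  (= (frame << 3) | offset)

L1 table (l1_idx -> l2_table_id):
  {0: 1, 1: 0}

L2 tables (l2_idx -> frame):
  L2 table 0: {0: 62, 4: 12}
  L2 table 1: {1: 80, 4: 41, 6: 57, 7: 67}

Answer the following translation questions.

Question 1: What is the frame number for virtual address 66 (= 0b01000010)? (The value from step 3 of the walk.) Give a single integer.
vaddr = 66: l1_idx=1, l2_idx=0
L1[1] = 0; L2[0][0] = 62

Answer: 62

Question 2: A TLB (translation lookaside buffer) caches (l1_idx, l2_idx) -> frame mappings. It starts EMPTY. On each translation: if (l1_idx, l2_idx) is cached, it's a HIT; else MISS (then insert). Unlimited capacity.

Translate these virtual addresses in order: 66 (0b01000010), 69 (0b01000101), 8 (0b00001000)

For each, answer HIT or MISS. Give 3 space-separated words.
vaddr=66: (1,0) not in TLB -> MISS, insert
vaddr=69: (1,0) in TLB -> HIT
vaddr=8: (0,1) not in TLB -> MISS, insert

Answer: MISS HIT MISS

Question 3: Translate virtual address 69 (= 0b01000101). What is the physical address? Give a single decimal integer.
Answer: 501

Derivation:
vaddr = 69 = 0b01000101
Split: l1_idx=1, l2_idx=0, offset=5
L1[1] = 0
L2[0][0] = 62
paddr = 62 * 8 + 5 = 501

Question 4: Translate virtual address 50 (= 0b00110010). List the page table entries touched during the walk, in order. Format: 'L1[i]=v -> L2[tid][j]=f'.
vaddr = 50 = 0b00110010
Split: l1_idx=0, l2_idx=6, offset=2

Answer: L1[0]=1 -> L2[1][6]=57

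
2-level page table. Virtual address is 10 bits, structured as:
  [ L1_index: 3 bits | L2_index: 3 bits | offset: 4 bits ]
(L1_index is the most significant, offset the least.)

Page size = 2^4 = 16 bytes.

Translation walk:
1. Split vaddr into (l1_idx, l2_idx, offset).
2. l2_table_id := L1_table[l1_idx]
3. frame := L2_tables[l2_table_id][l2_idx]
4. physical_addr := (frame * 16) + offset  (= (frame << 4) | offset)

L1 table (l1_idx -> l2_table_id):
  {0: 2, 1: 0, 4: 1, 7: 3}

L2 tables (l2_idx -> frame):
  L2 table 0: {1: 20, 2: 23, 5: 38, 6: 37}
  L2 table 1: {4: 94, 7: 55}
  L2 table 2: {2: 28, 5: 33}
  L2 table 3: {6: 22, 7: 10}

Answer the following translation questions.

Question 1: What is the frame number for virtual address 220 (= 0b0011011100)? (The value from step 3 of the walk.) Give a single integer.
vaddr = 220: l1_idx=1, l2_idx=5
L1[1] = 0; L2[0][5] = 38

Answer: 38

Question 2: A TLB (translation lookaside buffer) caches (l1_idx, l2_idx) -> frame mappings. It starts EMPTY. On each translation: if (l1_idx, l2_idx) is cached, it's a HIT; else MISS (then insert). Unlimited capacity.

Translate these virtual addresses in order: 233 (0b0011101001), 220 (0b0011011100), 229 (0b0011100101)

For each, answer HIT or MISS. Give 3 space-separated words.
vaddr=233: (1,6) not in TLB -> MISS, insert
vaddr=220: (1,5) not in TLB -> MISS, insert
vaddr=229: (1,6) in TLB -> HIT

Answer: MISS MISS HIT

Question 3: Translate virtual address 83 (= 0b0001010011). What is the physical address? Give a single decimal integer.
vaddr = 83 = 0b0001010011
Split: l1_idx=0, l2_idx=5, offset=3
L1[0] = 2
L2[2][5] = 33
paddr = 33 * 16 + 3 = 531

Answer: 531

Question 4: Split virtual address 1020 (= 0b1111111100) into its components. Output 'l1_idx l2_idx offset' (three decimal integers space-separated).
vaddr = 1020 = 0b1111111100
  top 3 bits -> l1_idx = 7
  next 3 bits -> l2_idx = 7
  bottom 4 bits -> offset = 12

Answer: 7 7 12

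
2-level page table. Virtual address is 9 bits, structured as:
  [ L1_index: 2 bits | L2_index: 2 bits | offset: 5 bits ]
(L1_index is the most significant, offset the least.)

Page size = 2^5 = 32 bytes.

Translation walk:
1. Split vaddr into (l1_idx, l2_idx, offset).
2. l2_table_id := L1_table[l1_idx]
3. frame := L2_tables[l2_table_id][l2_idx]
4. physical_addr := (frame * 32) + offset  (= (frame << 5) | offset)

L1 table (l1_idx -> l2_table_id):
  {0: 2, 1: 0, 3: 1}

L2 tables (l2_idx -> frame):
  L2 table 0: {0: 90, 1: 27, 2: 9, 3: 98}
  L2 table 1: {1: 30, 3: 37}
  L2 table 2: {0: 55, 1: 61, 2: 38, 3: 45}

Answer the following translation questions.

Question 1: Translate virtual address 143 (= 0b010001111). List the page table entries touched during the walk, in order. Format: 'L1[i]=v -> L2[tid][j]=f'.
Answer: L1[1]=0 -> L2[0][0]=90

Derivation:
vaddr = 143 = 0b010001111
Split: l1_idx=1, l2_idx=0, offset=15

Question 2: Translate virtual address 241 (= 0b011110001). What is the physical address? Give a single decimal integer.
vaddr = 241 = 0b011110001
Split: l1_idx=1, l2_idx=3, offset=17
L1[1] = 0
L2[0][3] = 98
paddr = 98 * 32 + 17 = 3153

Answer: 3153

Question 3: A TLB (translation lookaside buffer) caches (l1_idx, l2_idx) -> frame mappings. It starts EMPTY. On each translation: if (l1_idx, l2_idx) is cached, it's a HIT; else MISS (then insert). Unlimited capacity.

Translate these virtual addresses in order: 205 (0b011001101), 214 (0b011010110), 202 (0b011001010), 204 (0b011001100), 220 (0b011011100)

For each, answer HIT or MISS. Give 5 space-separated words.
vaddr=205: (1,2) not in TLB -> MISS, insert
vaddr=214: (1,2) in TLB -> HIT
vaddr=202: (1,2) in TLB -> HIT
vaddr=204: (1,2) in TLB -> HIT
vaddr=220: (1,2) in TLB -> HIT

Answer: MISS HIT HIT HIT HIT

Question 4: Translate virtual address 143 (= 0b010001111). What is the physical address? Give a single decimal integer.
Answer: 2895

Derivation:
vaddr = 143 = 0b010001111
Split: l1_idx=1, l2_idx=0, offset=15
L1[1] = 0
L2[0][0] = 90
paddr = 90 * 32 + 15 = 2895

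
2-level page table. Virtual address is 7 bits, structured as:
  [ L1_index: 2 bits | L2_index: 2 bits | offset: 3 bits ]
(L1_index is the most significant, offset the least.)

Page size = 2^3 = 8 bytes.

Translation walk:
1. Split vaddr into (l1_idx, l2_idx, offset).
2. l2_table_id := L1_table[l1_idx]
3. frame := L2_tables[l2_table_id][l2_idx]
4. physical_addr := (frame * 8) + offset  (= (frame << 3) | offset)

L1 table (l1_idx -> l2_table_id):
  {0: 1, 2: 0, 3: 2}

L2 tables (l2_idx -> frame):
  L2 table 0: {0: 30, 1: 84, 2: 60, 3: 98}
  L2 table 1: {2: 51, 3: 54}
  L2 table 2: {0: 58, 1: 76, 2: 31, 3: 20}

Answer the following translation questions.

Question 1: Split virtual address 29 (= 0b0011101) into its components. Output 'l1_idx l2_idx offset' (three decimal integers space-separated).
Answer: 0 3 5

Derivation:
vaddr = 29 = 0b0011101
  top 2 bits -> l1_idx = 0
  next 2 bits -> l2_idx = 3
  bottom 3 bits -> offset = 5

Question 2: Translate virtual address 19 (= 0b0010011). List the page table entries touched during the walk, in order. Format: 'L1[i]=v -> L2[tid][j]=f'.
vaddr = 19 = 0b0010011
Split: l1_idx=0, l2_idx=2, offset=3

Answer: L1[0]=1 -> L2[1][2]=51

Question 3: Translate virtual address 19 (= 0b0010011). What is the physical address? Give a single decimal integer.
Answer: 411

Derivation:
vaddr = 19 = 0b0010011
Split: l1_idx=0, l2_idx=2, offset=3
L1[0] = 1
L2[1][2] = 51
paddr = 51 * 8 + 3 = 411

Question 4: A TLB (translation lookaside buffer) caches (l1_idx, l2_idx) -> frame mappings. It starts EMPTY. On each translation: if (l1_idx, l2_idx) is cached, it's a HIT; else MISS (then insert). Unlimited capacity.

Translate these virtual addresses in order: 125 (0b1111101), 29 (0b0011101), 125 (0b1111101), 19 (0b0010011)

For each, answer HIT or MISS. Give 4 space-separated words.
vaddr=125: (3,3) not in TLB -> MISS, insert
vaddr=29: (0,3) not in TLB -> MISS, insert
vaddr=125: (3,3) in TLB -> HIT
vaddr=19: (0,2) not in TLB -> MISS, insert

Answer: MISS MISS HIT MISS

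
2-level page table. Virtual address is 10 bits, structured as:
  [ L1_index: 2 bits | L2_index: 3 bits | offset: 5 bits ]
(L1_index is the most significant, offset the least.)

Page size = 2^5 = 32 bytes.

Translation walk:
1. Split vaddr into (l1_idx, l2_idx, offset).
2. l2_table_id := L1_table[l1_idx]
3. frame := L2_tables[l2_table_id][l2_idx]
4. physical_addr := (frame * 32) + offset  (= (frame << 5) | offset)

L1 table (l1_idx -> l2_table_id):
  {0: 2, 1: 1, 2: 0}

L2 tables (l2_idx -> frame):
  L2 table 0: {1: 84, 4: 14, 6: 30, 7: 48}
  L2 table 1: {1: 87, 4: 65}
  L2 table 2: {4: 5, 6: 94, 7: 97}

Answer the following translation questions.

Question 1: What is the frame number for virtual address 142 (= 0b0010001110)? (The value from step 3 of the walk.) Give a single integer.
vaddr = 142: l1_idx=0, l2_idx=4
L1[0] = 2; L2[2][4] = 5

Answer: 5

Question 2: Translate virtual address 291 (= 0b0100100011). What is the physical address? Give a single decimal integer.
vaddr = 291 = 0b0100100011
Split: l1_idx=1, l2_idx=1, offset=3
L1[1] = 1
L2[1][1] = 87
paddr = 87 * 32 + 3 = 2787

Answer: 2787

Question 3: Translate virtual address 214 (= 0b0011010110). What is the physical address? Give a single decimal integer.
vaddr = 214 = 0b0011010110
Split: l1_idx=0, l2_idx=6, offset=22
L1[0] = 2
L2[2][6] = 94
paddr = 94 * 32 + 22 = 3030

Answer: 3030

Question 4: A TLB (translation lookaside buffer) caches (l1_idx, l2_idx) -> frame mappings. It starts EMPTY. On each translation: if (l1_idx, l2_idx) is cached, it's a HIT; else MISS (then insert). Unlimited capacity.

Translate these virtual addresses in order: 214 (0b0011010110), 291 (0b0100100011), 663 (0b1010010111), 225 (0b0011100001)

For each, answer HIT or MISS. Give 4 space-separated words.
Answer: MISS MISS MISS MISS

Derivation:
vaddr=214: (0,6) not in TLB -> MISS, insert
vaddr=291: (1,1) not in TLB -> MISS, insert
vaddr=663: (2,4) not in TLB -> MISS, insert
vaddr=225: (0,7) not in TLB -> MISS, insert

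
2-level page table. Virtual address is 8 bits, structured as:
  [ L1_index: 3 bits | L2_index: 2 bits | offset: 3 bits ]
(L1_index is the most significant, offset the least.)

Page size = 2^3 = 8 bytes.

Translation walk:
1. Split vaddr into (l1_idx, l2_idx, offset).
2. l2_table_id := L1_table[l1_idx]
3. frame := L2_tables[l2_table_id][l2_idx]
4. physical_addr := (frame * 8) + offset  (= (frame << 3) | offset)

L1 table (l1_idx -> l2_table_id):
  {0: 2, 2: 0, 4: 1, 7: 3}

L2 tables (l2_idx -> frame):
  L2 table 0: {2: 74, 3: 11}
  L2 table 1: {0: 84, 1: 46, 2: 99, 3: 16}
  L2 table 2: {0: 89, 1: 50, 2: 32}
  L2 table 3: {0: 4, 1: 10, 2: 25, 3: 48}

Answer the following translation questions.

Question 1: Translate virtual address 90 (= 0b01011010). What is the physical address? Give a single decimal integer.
vaddr = 90 = 0b01011010
Split: l1_idx=2, l2_idx=3, offset=2
L1[2] = 0
L2[0][3] = 11
paddr = 11 * 8 + 2 = 90

Answer: 90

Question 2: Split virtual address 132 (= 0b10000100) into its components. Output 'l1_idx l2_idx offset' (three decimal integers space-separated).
Answer: 4 0 4

Derivation:
vaddr = 132 = 0b10000100
  top 3 bits -> l1_idx = 4
  next 2 bits -> l2_idx = 0
  bottom 3 bits -> offset = 4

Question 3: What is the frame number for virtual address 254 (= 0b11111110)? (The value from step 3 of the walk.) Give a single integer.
Answer: 48

Derivation:
vaddr = 254: l1_idx=7, l2_idx=3
L1[7] = 3; L2[3][3] = 48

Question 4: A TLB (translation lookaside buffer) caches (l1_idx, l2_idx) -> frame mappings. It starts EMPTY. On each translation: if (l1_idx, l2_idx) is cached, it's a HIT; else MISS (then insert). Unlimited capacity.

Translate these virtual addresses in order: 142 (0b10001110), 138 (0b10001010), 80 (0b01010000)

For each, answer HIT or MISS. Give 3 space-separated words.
vaddr=142: (4,1) not in TLB -> MISS, insert
vaddr=138: (4,1) in TLB -> HIT
vaddr=80: (2,2) not in TLB -> MISS, insert

Answer: MISS HIT MISS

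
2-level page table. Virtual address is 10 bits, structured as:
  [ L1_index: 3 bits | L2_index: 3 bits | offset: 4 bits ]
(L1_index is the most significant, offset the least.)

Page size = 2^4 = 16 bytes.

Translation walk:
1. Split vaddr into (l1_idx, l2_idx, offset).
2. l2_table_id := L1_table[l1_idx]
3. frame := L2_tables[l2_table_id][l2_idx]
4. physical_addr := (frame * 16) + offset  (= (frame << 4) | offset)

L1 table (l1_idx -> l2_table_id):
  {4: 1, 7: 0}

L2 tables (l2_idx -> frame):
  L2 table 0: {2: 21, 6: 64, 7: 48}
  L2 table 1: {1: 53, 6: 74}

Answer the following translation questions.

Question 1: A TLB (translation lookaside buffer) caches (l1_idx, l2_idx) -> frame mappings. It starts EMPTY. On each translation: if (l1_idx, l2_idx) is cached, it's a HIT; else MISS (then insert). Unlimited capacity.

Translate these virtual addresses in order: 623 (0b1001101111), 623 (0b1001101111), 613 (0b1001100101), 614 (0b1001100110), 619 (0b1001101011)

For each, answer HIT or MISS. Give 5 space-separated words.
Answer: MISS HIT HIT HIT HIT

Derivation:
vaddr=623: (4,6) not in TLB -> MISS, insert
vaddr=623: (4,6) in TLB -> HIT
vaddr=613: (4,6) in TLB -> HIT
vaddr=614: (4,6) in TLB -> HIT
vaddr=619: (4,6) in TLB -> HIT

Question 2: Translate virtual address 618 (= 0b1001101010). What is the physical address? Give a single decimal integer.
Answer: 1194

Derivation:
vaddr = 618 = 0b1001101010
Split: l1_idx=4, l2_idx=6, offset=10
L1[4] = 1
L2[1][6] = 74
paddr = 74 * 16 + 10 = 1194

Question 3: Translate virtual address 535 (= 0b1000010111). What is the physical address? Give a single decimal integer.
vaddr = 535 = 0b1000010111
Split: l1_idx=4, l2_idx=1, offset=7
L1[4] = 1
L2[1][1] = 53
paddr = 53 * 16 + 7 = 855

Answer: 855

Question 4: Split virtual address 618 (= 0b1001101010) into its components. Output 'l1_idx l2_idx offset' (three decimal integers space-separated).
Answer: 4 6 10

Derivation:
vaddr = 618 = 0b1001101010
  top 3 bits -> l1_idx = 4
  next 3 bits -> l2_idx = 6
  bottom 4 bits -> offset = 10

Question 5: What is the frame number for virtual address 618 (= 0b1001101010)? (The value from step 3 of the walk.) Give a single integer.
Answer: 74

Derivation:
vaddr = 618: l1_idx=4, l2_idx=6
L1[4] = 1; L2[1][6] = 74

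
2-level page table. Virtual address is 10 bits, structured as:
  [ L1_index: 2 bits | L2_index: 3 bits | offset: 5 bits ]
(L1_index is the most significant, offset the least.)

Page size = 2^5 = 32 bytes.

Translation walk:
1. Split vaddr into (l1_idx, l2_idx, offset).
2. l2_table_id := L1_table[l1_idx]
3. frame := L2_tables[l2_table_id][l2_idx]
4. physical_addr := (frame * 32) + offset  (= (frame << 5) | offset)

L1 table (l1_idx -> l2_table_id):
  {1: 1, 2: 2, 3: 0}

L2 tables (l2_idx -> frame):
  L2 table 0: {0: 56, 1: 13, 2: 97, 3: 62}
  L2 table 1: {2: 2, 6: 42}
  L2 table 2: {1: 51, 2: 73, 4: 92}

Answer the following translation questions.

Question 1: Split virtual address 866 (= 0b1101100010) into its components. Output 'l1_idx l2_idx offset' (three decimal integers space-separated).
Answer: 3 3 2

Derivation:
vaddr = 866 = 0b1101100010
  top 2 bits -> l1_idx = 3
  next 3 bits -> l2_idx = 3
  bottom 5 bits -> offset = 2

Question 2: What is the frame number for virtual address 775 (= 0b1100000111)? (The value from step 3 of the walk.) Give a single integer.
vaddr = 775: l1_idx=3, l2_idx=0
L1[3] = 0; L2[0][0] = 56

Answer: 56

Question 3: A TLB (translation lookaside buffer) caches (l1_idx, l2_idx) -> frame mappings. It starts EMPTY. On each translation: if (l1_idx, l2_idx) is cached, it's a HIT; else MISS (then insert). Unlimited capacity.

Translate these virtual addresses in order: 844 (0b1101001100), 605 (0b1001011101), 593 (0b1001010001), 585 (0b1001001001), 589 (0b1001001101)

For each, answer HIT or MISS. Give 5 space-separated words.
Answer: MISS MISS HIT HIT HIT

Derivation:
vaddr=844: (3,2) not in TLB -> MISS, insert
vaddr=605: (2,2) not in TLB -> MISS, insert
vaddr=593: (2,2) in TLB -> HIT
vaddr=585: (2,2) in TLB -> HIT
vaddr=589: (2,2) in TLB -> HIT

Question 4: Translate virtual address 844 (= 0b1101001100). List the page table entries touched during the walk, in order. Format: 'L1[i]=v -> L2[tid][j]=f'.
vaddr = 844 = 0b1101001100
Split: l1_idx=3, l2_idx=2, offset=12

Answer: L1[3]=0 -> L2[0][2]=97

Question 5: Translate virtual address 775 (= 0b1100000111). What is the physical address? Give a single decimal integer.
Answer: 1799

Derivation:
vaddr = 775 = 0b1100000111
Split: l1_idx=3, l2_idx=0, offset=7
L1[3] = 0
L2[0][0] = 56
paddr = 56 * 32 + 7 = 1799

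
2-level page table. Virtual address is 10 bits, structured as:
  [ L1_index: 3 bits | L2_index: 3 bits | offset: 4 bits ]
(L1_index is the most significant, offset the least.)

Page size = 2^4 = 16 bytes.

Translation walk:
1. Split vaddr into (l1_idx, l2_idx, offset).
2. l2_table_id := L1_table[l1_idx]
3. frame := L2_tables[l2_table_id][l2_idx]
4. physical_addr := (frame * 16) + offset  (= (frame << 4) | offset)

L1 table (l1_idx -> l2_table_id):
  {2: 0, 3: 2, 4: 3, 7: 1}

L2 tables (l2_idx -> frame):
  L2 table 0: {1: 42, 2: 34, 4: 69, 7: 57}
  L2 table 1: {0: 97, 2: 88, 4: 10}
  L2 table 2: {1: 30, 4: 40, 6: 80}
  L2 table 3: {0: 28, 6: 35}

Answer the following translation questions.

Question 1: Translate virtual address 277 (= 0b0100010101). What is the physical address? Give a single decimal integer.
vaddr = 277 = 0b0100010101
Split: l1_idx=2, l2_idx=1, offset=5
L1[2] = 0
L2[0][1] = 42
paddr = 42 * 16 + 5 = 677

Answer: 677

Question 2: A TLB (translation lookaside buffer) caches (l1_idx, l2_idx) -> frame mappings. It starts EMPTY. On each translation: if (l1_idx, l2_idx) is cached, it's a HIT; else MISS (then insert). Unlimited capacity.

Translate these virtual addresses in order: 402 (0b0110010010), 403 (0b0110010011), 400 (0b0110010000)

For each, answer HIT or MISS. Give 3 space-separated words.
vaddr=402: (3,1) not in TLB -> MISS, insert
vaddr=403: (3,1) in TLB -> HIT
vaddr=400: (3,1) in TLB -> HIT

Answer: MISS HIT HIT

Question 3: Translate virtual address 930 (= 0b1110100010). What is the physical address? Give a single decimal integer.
Answer: 1410

Derivation:
vaddr = 930 = 0b1110100010
Split: l1_idx=7, l2_idx=2, offset=2
L1[7] = 1
L2[1][2] = 88
paddr = 88 * 16 + 2 = 1410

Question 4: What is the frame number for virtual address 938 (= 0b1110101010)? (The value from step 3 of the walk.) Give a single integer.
Answer: 88

Derivation:
vaddr = 938: l1_idx=7, l2_idx=2
L1[7] = 1; L2[1][2] = 88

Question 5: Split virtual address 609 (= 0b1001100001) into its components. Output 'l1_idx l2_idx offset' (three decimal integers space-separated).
vaddr = 609 = 0b1001100001
  top 3 bits -> l1_idx = 4
  next 3 bits -> l2_idx = 6
  bottom 4 bits -> offset = 1

Answer: 4 6 1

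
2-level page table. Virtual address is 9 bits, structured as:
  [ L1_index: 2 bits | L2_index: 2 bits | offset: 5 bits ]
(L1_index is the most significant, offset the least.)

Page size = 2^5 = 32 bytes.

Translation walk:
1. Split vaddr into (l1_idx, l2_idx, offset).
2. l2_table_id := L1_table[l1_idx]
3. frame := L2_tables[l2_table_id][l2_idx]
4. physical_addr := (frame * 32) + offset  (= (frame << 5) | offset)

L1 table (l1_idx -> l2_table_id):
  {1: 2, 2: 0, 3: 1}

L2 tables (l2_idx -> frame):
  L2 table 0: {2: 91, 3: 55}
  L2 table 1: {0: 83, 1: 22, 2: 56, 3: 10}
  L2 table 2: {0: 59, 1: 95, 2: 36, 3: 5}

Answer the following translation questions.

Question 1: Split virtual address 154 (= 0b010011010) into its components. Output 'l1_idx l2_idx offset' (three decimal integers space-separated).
Answer: 1 0 26

Derivation:
vaddr = 154 = 0b010011010
  top 2 bits -> l1_idx = 1
  next 2 bits -> l2_idx = 0
  bottom 5 bits -> offset = 26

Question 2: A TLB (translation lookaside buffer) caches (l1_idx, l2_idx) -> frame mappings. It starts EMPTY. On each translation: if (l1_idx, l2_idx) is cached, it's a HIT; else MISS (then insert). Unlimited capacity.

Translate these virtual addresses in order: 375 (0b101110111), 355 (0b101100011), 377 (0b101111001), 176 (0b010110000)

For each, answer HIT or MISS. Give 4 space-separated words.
vaddr=375: (2,3) not in TLB -> MISS, insert
vaddr=355: (2,3) in TLB -> HIT
vaddr=377: (2,3) in TLB -> HIT
vaddr=176: (1,1) not in TLB -> MISS, insert

Answer: MISS HIT HIT MISS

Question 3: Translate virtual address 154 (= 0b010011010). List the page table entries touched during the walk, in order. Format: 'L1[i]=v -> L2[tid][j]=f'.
Answer: L1[1]=2 -> L2[2][0]=59

Derivation:
vaddr = 154 = 0b010011010
Split: l1_idx=1, l2_idx=0, offset=26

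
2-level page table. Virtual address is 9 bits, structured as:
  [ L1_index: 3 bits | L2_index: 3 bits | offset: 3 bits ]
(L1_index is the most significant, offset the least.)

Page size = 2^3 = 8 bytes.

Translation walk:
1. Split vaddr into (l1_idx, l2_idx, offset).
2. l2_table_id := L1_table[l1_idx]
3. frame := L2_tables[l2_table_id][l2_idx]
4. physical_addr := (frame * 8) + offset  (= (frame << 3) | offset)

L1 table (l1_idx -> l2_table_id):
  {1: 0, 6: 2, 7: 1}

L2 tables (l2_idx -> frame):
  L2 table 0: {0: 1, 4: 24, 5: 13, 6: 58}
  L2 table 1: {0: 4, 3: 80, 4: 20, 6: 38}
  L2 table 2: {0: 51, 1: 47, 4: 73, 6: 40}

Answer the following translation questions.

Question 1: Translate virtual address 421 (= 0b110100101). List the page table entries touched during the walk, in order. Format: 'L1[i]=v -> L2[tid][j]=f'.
Answer: L1[6]=2 -> L2[2][4]=73

Derivation:
vaddr = 421 = 0b110100101
Split: l1_idx=6, l2_idx=4, offset=5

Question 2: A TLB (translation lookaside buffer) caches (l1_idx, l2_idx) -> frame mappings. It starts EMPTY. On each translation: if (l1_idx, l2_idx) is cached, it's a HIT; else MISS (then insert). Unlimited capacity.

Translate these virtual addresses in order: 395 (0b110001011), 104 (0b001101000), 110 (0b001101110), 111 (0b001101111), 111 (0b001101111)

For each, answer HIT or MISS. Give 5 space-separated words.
Answer: MISS MISS HIT HIT HIT

Derivation:
vaddr=395: (6,1) not in TLB -> MISS, insert
vaddr=104: (1,5) not in TLB -> MISS, insert
vaddr=110: (1,5) in TLB -> HIT
vaddr=111: (1,5) in TLB -> HIT
vaddr=111: (1,5) in TLB -> HIT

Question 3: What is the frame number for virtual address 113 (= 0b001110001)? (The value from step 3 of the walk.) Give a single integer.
vaddr = 113: l1_idx=1, l2_idx=6
L1[1] = 0; L2[0][6] = 58

Answer: 58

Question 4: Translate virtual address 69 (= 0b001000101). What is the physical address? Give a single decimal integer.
Answer: 13

Derivation:
vaddr = 69 = 0b001000101
Split: l1_idx=1, l2_idx=0, offset=5
L1[1] = 0
L2[0][0] = 1
paddr = 1 * 8 + 5 = 13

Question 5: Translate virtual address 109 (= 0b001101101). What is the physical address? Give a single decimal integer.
vaddr = 109 = 0b001101101
Split: l1_idx=1, l2_idx=5, offset=5
L1[1] = 0
L2[0][5] = 13
paddr = 13 * 8 + 5 = 109

Answer: 109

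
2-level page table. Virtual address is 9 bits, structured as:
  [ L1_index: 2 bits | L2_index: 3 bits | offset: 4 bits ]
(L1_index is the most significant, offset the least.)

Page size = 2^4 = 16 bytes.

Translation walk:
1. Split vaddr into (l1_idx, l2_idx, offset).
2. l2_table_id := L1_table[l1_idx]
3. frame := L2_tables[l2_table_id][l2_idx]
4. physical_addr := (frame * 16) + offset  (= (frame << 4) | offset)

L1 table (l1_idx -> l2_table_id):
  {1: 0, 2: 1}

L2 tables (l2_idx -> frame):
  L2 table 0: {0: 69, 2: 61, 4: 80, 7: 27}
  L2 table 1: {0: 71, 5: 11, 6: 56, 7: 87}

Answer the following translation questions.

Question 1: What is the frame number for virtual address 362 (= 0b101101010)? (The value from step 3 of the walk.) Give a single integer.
Answer: 56

Derivation:
vaddr = 362: l1_idx=2, l2_idx=6
L1[2] = 1; L2[1][6] = 56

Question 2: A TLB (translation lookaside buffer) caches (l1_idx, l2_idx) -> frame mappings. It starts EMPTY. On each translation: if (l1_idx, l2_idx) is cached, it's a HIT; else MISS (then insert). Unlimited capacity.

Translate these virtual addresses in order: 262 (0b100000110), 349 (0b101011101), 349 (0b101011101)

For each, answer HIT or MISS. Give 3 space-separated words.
vaddr=262: (2,0) not in TLB -> MISS, insert
vaddr=349: (2,5) not in TLB -> MISS, insert
vaddr=349: (2,5) in TLB -> HIT

Answer: MISS MISS HIT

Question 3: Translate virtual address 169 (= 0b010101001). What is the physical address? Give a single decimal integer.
Answer: 985

Derivation:
vaddr = 169 = 0b010101001
Split: l1_idx=1, l2_idx=2, offset=9
L1[1] = 0
L2[0][2] = 61
paddr = 61 * 16 + 9 = 985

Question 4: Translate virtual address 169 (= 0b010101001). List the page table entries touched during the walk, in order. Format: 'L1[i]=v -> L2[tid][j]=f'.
vaddr = 169 = 0b010101001
Split: l1_idx=1, l2_idx=2, offset=9

Answer: L1[1]=0 -> L2[0][2]=61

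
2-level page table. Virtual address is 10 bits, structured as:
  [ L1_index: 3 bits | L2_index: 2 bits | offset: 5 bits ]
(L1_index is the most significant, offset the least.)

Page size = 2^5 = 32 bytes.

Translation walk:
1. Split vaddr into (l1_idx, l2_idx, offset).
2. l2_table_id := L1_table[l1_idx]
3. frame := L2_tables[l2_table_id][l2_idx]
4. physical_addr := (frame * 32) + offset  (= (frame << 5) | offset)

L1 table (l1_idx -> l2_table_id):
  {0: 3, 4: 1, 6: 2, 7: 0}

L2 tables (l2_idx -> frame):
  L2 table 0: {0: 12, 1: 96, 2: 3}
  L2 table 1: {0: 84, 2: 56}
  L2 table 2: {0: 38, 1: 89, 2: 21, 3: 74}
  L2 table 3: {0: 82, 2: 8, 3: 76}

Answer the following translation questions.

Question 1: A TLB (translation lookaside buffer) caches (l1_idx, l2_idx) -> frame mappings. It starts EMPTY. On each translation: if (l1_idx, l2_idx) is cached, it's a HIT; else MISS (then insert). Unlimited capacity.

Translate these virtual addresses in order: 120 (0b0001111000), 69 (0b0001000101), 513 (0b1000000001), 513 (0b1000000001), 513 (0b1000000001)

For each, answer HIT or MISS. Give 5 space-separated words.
Answer: MISS MISS MISS HIT HIT

Derivation:
vaddr=120: (0,3) not in TLB -> MISS, insert
vaddr=69: (0,2) not in TLB -> MISS, insert
vaddr=513: (4,0) not in TLB -> MISS, insert
vaddr=513: (4,0) in TLB -> HIT
vaddr=513: (4,0) in TLB -> HIT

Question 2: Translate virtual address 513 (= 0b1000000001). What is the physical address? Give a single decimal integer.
vaddr = 513 = 0b1000000001
Split: l1_idx=4, l2_idx=0, offset=1
L1[4] = 1
L2[1][0] = 84
paddr = 84 * 32 + 1 = 2689

Answer: 2689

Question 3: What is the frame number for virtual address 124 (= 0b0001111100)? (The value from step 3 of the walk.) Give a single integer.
vaddr = 124: l1_idx=0, l2_idx=3
L1[0] = 3; L2[3][3] = 76

Answer: 76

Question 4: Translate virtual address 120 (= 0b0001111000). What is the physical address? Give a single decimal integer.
Answer: 2456

Derivation:
vaddr = 120 = 0b0001111000
Split: l1_idx=0, l2_idx=3, offset=24
L1[0] = 3
L2[3][3] = 76
paddr = 76 * 32 + 24 = 2456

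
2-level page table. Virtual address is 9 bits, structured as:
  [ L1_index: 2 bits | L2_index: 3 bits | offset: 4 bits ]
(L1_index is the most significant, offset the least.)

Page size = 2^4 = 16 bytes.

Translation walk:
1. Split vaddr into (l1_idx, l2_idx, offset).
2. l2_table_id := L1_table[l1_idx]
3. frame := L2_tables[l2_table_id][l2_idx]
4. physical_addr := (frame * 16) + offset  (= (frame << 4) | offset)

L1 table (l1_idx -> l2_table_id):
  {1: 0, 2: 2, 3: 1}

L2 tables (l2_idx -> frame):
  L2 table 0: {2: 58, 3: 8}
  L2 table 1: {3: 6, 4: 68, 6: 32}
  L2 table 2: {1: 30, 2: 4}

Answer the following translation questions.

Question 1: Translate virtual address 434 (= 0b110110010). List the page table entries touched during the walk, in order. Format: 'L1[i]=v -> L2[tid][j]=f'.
vaddr = 434 = 0b110110010
Split: l1_idx=3, l2_idx=3, offset=2

Answer: L1[3]=1 -> L2[1][3]=6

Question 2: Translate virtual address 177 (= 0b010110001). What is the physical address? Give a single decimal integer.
vaddr = 177 = 0b010110001
Split: l1_idx=1, l2_idx=3, offset=1
L1[1] = 0
L2[0][3] = 8
paddr = 8 * 16 + 1 = 129

Answer: 129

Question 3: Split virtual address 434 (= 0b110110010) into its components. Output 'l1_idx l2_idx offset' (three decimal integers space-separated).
vaddr = 434 = 0b110110010
  top 2 bits -> l1_idx = 3
  next 3 bits -> l2_idx = 3
  bottom 4 bits -> offset = 2

Answer: 3 3 2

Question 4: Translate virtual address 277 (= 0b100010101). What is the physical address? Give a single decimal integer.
Answer: 485

Derivation:
vaddr = 277 = 0b100010101
Split: l1_idx=2, l2_idx=1, offset=5
L1[2] = 2
L2[2][1] = 30
paddr = 30 * 16 + 5 = 485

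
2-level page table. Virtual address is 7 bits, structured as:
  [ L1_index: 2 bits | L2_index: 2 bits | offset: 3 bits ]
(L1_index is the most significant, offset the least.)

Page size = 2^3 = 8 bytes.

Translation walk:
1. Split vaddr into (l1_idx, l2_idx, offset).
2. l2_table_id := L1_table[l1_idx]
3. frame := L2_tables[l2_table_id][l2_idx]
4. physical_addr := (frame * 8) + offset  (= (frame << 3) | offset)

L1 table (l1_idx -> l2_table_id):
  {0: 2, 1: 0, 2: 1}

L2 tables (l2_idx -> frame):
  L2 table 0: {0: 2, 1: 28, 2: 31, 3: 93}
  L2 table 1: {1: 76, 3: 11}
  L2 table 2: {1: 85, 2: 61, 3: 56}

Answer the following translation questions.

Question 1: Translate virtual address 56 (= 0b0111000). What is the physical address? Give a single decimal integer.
Answer: 744

Derivation:
vaddr = 56 = 0b0111000
Split: l1_idx=1, l2_idx=3, offset=0
L1[1] = 0
L2[0][3] = 93
paddr = 93 * 8 + 0 = 744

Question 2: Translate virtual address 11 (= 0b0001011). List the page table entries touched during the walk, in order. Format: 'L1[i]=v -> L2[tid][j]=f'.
vaddr = 11 = 0b0001011
Split: l1_idx=0, l2_idx=1, offset=3

Answer: L1[0]=2 -> L2[2][1]=85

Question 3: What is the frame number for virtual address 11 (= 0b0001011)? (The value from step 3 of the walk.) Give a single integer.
Answer: 85

Derivation:
vaddr = 11: l1_idx=0, l2_idx=1
L1[0] = 2; L2[2][1] = 85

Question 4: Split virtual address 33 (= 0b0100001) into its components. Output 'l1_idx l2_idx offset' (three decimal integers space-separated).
Answer: 1 0 1

Derivation:
vaddr = 33 = 0b0100001
  top 2 bits -> l1_idx = 1
  next 2 bits -> l2_idx = 0
  bottom 3 bits -> offset = 1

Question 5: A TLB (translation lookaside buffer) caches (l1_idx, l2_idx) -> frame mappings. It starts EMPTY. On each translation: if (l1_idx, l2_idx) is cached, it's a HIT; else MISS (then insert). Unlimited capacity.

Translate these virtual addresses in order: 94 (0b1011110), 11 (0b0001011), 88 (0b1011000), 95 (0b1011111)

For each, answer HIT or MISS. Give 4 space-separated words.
vaddr=94: (2,3) not in TLB -> MISS, insert
vaddr=11: (0,1) not in TLB -> MISS, insert
vaddr=88: (2,3) in TLB -> HIT
vaddr=95: (2,3) in TLB -> HIT

Answer: MISS MISS HIT HIT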